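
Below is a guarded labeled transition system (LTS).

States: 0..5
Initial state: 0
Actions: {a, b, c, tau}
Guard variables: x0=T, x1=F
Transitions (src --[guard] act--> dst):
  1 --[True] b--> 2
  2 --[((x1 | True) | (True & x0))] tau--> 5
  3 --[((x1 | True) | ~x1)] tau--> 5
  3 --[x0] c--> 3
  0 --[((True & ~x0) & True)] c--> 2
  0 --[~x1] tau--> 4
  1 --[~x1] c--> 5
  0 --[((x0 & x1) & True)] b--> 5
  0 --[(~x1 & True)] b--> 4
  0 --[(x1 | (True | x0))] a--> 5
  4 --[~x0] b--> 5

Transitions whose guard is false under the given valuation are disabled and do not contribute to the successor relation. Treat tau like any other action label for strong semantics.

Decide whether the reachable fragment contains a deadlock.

Answer: DEADLOCK at state 4

Analysis:
R = {0,4,5}
  0: a→5  b→4  tau→4  [3 exit(s)]
  4: ∅  [STUCK]
  5: ∅  [STUCK]
witness 4: tau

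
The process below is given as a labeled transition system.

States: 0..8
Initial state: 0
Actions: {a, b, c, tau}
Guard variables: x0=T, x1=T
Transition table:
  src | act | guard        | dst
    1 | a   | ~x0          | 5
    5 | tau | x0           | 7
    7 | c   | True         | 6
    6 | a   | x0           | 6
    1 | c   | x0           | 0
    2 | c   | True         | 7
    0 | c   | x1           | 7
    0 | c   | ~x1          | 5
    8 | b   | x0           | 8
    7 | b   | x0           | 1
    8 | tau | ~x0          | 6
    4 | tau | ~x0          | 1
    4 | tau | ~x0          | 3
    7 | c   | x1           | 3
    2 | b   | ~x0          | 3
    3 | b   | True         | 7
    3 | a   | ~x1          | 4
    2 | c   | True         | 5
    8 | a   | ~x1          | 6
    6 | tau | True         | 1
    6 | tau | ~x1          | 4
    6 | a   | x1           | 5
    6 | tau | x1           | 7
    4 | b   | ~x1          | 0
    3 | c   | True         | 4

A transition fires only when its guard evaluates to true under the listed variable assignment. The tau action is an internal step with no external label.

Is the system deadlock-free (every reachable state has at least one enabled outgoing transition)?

Answer: DEADLOCK at state 4

Analysis:
Reachable = {0,1,3,4,5,6,7}
  0: c→7  [1 out]
  1: c→0  [1 out]
  3: b→7  c→4  [2 out]
  4: ∅  [no exit]
  5: tau→7  [1 out]
  6: a→5  a→6  tau→1  tau→7  [4 out]
  7: b→1  c→3  c→6  [3 out]
witness 4: c·c·c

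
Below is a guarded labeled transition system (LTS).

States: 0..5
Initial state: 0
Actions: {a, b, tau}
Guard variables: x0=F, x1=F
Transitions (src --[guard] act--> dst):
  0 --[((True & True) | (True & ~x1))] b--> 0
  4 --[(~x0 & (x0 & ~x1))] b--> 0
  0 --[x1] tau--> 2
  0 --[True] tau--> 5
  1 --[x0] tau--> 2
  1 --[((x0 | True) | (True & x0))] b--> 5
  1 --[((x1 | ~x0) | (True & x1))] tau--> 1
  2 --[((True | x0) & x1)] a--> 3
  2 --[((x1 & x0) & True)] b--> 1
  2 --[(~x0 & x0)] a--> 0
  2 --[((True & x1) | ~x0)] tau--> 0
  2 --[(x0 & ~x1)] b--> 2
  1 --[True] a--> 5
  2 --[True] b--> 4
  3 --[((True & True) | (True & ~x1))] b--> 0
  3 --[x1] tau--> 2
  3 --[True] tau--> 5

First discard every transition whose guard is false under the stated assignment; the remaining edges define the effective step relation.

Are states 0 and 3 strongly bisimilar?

Refine partition for ~:
  P[0] = {{0,1,2,3,4,5}}
  P[1] = {{0,2,3},{1},{4,5}}
  P[2] = {{0,3},{1},{2},{4,5}}
4 equivalence class(es) (converged in 3)
[0]={0,3}  [3]={0,3}

Answer: BISIMILAR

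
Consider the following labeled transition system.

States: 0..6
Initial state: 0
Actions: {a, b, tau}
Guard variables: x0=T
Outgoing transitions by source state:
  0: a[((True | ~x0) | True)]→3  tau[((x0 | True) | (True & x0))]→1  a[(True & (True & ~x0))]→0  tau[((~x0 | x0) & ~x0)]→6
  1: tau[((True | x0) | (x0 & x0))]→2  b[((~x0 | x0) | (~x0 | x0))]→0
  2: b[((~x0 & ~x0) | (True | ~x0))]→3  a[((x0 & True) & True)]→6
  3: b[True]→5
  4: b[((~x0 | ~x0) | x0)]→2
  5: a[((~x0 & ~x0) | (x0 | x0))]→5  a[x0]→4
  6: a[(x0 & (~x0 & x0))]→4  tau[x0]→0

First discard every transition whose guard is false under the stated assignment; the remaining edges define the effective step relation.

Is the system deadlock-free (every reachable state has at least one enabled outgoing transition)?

Reachable = {0,1,2,3,4,5,6}
  0: a→3  tau→1  [deg 2]
  1: b→0  tau→2  [deg 2]
  2: a→6  b→3  [deg 2]
  3: b→5  [deg 1]
  4: b→2  [deg 1]
  5: a→4  a→5  [deg 2]
  6: tau→0  [deg 1]

Answer: DEADLOCK-FREE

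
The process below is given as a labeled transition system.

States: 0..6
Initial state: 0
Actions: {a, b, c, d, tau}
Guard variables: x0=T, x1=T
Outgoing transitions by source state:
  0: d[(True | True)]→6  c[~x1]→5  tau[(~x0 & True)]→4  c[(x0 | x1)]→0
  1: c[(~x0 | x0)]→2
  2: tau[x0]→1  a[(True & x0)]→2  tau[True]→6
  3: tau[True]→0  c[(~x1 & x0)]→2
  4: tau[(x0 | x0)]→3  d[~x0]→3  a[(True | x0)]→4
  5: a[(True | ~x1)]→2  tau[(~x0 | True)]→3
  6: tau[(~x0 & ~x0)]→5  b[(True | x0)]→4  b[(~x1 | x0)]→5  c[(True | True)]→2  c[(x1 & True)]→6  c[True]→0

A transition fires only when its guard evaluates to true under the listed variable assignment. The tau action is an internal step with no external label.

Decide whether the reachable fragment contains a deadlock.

R = {0,1,2,3,4,5,6}
  0: c→0  d→6  [2 out]
  1: c→2  [1 out]
  2: a→2  tau→1  tau→6  [3 out]
  3: tau→0  [1 out]
  4: a→4  tau→3  [2 out]
  5: a→2  tau→3  [2 out]
  6: b→4  b→5  c→0  c→2  c→6  [5 out]

Answer: DEADLOCK-FREE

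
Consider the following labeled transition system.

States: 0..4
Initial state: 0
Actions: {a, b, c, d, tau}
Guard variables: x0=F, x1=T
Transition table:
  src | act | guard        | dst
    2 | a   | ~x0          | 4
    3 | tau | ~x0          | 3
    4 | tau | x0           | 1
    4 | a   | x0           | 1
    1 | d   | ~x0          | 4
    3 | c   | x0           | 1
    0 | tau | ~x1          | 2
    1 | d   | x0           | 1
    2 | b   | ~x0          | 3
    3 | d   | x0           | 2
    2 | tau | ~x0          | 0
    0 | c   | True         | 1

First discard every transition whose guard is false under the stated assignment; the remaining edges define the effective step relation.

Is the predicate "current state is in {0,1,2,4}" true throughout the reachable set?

Answer: INVARIANT HOLDS

Analysis:
Allowed set {0,1,2,4}
Reachable = {0,1,4}
  0: ✓
  1: ✓
  4: ✓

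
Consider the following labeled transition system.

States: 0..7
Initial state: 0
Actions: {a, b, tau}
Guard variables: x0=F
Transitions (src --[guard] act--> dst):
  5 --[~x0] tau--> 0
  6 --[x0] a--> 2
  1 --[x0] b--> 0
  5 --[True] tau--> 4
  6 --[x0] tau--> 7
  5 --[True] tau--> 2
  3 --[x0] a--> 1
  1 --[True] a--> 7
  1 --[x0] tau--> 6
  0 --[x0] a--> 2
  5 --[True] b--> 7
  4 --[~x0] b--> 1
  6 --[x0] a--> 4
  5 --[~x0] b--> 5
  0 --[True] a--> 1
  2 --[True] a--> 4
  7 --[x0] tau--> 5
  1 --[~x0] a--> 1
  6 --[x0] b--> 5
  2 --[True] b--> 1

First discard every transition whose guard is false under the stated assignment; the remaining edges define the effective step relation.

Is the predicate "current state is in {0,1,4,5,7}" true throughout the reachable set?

Inv-set: {0,1,4,5,7}
Reach set: {0,1,7}
  0: ok
  1: ok
  7: ok

Answer: INVARIANT HOLDS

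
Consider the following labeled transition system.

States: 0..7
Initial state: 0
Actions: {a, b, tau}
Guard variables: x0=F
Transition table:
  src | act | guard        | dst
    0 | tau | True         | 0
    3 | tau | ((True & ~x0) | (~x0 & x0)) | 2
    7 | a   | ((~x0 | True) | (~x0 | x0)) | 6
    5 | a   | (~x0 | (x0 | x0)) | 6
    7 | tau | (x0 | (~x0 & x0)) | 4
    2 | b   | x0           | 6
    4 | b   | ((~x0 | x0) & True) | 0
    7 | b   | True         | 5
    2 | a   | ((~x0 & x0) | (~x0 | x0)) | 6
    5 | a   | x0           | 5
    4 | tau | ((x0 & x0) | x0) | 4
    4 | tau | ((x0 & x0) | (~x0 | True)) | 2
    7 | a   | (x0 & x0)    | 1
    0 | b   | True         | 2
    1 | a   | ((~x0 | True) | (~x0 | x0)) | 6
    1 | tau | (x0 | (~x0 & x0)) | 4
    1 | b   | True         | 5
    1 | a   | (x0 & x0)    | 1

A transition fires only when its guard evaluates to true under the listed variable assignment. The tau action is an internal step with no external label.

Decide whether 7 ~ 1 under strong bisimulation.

Answer: BISIMILAR

Working:
Refine partition for ~:
  P[0] = {{0,1,2,3,4,5,6,7}}
  P[1] = {{0,4},{1,7},{2,5},{3},{6}}
  P[2] = {{0},{1,7},{2,5},{3},{4},{6}}
stable after 3 split(s): 6 block(s)
7∈{1,7}, 1∈{1,7}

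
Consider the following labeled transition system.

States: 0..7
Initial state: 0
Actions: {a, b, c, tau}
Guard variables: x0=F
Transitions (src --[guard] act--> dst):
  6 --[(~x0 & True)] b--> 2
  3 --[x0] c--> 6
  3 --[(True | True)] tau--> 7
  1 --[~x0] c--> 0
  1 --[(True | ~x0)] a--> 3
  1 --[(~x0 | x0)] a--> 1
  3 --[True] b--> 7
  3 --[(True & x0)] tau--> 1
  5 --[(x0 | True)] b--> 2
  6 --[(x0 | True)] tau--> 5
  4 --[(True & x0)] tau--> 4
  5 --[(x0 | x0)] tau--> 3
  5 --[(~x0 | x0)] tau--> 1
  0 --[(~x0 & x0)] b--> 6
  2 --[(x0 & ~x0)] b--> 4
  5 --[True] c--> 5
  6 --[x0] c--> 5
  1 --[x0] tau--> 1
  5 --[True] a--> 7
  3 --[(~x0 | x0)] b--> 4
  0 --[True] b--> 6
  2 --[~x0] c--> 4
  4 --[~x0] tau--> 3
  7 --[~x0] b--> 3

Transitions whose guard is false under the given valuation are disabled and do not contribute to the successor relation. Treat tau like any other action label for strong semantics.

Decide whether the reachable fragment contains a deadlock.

Reachable = {0,1,2,3,4,5,6,7}
  0: b→6  [deg 1]
  1: a→1  a→3  c→0  [deg 3]
  2: c→4  [deg 1]
  3: b→4  b→7  tau→7  [deg 3]
  4: tau→3  [deg 1]
  5: a→7  b→2  c→5  tau→1  [deg 4]
  6: b→2  tau→5  [deg 2]
  7: b→3  [deg 1]

Answer: DEADLOCK-FREE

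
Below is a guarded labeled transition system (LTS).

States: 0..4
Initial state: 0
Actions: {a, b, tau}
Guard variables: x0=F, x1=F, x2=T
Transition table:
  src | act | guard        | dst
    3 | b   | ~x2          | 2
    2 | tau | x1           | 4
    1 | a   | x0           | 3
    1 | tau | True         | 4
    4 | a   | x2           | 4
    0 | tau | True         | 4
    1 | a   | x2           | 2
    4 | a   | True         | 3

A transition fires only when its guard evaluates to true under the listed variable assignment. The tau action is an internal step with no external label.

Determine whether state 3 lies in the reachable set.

After dropping false guards: 5 live edges.
depth 0: {0}
depth 1: {4}  now seen {0,4}
depth 2: {3}  now seen {0,3,4}
R = {0,3,4}
Path to 3: tau·a

Answer: REACHABLE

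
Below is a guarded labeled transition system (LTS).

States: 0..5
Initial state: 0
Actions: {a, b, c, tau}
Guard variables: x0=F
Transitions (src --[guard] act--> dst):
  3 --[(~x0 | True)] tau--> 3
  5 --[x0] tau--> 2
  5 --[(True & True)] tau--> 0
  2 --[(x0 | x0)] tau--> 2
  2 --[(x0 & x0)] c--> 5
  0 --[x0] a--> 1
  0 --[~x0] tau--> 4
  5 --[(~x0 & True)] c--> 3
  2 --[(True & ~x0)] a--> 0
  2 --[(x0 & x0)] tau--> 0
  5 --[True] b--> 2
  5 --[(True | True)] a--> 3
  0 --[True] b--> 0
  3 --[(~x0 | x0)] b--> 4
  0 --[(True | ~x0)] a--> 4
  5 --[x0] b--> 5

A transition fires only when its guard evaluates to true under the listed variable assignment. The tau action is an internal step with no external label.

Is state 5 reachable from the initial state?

Answer: UNREACHABLE

Working:
Guard filter leaves 10 enabled edge(s).
L0 = {0}
L1 = {4}  total {0,4}
Reach set: {0,4}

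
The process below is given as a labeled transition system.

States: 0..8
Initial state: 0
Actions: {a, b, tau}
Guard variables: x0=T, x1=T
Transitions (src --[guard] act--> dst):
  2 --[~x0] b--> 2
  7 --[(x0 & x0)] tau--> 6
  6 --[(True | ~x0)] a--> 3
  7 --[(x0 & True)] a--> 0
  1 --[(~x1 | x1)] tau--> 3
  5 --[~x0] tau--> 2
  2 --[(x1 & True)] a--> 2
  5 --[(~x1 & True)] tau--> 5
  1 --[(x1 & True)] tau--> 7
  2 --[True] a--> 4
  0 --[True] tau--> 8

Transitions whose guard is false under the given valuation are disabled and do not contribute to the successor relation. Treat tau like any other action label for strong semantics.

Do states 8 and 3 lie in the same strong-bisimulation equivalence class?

Compute ~ classes (split until stable):
  π0 = {{0,1,2,3,4,5,6,7,8}}
  π1 = {{0,1},{2,6},{3,4,5,8},{7}}
  π2 = {{0},{1},{2},{3,4,5,8},{6},{7}}
6 equivalence class(es) (converged in 3)
class of 8: {3,4,5,8}; class of 3: {3,4,5,8}

Answer: BISIMILAR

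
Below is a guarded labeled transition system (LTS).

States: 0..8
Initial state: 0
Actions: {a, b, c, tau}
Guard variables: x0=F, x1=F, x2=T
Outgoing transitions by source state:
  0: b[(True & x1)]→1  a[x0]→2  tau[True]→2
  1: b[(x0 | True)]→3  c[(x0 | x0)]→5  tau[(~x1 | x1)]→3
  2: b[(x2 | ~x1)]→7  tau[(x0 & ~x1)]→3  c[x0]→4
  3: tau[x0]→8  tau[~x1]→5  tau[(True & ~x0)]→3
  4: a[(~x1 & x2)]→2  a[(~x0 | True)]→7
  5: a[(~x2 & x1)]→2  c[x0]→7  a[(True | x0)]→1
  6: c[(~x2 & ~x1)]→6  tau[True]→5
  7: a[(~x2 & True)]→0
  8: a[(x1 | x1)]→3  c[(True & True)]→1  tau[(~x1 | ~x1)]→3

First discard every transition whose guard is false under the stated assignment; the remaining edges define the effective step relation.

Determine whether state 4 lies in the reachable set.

12 transition(s) survive guard evaluation.
depth 0: {0}
depth 1: {2}  total {0,2}
depth 2: {7}  total {0,2,7}
Reach set: {0,2,7}

Answer: UNREACHABLE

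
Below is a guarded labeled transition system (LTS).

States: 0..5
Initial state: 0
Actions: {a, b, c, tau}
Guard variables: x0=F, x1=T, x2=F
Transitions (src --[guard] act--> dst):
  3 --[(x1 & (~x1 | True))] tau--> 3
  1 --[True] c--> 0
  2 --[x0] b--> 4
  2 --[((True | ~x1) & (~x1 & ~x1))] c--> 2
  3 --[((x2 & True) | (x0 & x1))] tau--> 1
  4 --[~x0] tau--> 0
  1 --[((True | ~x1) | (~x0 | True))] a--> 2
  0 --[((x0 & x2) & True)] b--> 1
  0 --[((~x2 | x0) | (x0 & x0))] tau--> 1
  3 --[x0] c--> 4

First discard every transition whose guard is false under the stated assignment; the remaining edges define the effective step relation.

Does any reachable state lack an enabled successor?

Reachable = {0,1,2}
  0: tau→1  [deg 1]
  1: a→2  c→0  [deg 2]
  2: ∅  [STUCK]
witness 2: tau·a

Answer: DEADLOCK at state 2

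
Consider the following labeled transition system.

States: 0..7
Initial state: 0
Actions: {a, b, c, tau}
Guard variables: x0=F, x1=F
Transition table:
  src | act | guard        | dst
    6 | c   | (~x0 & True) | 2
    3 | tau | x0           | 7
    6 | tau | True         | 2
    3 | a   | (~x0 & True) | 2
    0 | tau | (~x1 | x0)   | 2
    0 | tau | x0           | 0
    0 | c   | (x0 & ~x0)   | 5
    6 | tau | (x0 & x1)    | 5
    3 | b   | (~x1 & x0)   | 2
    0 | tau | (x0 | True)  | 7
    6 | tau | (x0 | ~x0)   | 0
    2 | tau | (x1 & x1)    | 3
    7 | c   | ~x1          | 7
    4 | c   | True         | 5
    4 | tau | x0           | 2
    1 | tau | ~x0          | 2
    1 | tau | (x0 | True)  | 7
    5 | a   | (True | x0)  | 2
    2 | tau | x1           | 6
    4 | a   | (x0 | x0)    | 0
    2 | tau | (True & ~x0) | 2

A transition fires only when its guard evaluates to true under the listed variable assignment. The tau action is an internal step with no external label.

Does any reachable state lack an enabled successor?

Answer: DEADLOCK-FREE

Analysis:
Reachable = {0,2,7}
  0: tau→2  tau→7  [2 out]
  2: tau→2  [1 out]
  7: c→7  [1 out]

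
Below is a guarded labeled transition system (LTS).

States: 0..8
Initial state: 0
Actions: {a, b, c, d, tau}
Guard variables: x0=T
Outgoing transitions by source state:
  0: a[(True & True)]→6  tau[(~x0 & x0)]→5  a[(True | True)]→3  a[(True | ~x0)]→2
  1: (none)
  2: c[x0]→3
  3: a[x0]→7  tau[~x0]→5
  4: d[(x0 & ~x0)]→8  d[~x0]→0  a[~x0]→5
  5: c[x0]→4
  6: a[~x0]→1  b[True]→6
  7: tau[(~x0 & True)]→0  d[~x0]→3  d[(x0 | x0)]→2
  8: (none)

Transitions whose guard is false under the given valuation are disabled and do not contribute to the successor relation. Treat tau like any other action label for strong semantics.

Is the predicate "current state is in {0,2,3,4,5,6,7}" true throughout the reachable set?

Safe = {0,2,3,4,5,6,7}
Reachable = {0,2,3,6,7}
  0: ok
  2: ok
  3: ok
  6: ok
  7: ok

Answer: INVARIANT HOLDS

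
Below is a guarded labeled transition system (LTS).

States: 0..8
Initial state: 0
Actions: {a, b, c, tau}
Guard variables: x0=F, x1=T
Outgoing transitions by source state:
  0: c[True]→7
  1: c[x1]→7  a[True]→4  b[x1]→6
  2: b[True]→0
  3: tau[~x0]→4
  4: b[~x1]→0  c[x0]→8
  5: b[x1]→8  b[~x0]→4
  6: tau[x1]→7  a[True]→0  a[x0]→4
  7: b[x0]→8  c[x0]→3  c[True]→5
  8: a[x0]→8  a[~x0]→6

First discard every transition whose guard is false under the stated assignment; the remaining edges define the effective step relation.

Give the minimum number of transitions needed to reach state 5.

Answer: 2

Working:
BFS to 5:
  depth 0: {0}
  depth 1: {7}
  depth 2: {5}
5 enters at depth 2; path c·c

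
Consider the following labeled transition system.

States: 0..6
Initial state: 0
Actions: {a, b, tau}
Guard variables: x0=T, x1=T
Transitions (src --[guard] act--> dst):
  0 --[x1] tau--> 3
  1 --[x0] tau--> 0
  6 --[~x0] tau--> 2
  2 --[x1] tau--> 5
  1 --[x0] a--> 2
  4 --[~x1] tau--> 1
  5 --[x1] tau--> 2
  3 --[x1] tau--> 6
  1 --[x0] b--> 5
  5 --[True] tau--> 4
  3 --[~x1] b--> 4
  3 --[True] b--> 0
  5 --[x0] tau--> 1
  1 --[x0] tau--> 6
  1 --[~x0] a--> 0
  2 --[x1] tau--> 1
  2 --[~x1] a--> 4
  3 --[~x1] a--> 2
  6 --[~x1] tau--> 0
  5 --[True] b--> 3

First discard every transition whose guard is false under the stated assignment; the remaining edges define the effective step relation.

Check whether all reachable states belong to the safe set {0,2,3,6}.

Answer: INVARIANT HOLDS

Analysis:
Allowed set {0,2,3,6}
R = {0,3,6}
  0: ✓
  3: ✓
  6: ✓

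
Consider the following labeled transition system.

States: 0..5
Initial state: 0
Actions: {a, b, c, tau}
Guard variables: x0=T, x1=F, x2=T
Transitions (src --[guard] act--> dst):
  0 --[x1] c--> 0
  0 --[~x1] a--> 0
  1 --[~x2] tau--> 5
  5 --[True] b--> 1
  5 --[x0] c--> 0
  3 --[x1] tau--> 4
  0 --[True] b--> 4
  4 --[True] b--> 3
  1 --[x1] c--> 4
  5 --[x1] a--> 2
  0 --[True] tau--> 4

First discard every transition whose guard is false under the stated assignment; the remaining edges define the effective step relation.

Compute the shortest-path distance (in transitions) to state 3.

Answer: 2

Analysis:
Layered search for 3:
  depth 0: {0}
  depth 1: {4}
  depth 2: {3}
first hit 3 at d=2 via b·b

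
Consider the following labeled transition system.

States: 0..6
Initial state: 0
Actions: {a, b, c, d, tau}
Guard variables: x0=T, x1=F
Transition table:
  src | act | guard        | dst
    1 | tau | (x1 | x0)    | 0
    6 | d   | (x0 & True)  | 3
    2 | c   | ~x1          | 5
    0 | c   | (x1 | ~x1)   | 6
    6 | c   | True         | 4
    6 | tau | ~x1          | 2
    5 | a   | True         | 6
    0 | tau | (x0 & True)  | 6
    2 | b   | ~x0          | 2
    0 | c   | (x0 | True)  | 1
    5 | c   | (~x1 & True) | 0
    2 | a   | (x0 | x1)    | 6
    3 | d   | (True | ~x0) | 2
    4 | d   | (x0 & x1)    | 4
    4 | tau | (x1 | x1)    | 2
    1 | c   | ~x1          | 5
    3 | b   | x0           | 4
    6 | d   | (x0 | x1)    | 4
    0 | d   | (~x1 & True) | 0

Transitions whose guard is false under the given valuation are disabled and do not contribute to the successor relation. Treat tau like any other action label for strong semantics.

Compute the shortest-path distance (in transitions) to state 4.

Answer: 2

Analysis:
BFS to 4:
  L0 = {0}
  L1 = {1,6}
  L2 = {2,3,4,5}
depth(4)=2, e.g. c·c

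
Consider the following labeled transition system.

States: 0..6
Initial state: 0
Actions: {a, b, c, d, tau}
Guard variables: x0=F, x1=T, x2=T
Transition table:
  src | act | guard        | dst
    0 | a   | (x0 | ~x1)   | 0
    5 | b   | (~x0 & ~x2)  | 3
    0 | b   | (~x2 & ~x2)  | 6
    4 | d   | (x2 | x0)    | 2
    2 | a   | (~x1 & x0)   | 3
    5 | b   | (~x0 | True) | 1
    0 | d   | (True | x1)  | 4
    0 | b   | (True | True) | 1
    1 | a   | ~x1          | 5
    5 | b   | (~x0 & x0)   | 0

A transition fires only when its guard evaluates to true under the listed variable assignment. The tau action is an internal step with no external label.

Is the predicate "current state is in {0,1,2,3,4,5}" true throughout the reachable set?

Answer: INVARIANT HOLDS

Trace:
Inv-set: {0,1,2,3,4,5}
R = {0,1,2,4}
  0: ok
  1: ok
  2: ok
  4: ok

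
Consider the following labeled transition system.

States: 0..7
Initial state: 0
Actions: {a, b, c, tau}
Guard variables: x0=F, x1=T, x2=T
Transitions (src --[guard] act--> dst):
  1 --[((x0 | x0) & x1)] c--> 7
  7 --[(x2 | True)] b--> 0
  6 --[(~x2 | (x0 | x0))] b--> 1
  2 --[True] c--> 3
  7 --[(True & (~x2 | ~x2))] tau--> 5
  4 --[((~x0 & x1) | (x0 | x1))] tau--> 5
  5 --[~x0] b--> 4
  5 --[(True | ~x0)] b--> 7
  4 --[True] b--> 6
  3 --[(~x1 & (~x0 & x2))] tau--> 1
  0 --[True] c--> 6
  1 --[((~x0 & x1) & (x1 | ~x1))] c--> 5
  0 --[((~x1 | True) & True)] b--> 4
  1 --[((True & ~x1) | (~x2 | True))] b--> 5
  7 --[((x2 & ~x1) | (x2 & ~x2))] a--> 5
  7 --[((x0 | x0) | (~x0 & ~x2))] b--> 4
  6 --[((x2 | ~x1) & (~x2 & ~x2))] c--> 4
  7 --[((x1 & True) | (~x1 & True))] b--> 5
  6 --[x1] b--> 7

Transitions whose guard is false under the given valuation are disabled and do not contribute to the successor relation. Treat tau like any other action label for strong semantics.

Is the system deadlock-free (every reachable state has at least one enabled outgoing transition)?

Reachable = {0,4,5,6,7}
  0: b→4  c→6  [deg 2]
  4: b→6  tau→5  [deg 2]
  5: b→4  b→7  [deg 2]
  6: b→7  [deg 1]
  7: b→0  b→5  [deg 2]

Answer: DEADLOCK-FREE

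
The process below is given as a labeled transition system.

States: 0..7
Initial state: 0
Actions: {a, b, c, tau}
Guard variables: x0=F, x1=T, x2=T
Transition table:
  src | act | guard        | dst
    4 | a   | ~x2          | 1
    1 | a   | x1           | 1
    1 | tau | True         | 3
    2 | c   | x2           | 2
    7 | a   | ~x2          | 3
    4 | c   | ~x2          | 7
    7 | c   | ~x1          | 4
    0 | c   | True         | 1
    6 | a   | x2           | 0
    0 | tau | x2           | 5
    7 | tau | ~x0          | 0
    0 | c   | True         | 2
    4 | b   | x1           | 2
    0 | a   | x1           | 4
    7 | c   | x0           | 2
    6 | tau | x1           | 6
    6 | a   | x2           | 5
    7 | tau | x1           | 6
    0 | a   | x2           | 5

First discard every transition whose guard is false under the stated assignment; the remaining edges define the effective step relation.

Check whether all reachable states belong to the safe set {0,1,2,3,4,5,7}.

Answer: INVARIANT HOLDS

Trace:
Inv-set: {0,1,2,3,4,5,7}
Reach set: {0,1,2,3,4,5}
  0: safe
  1: safe
  2: safe
  3: safe
  4: safe
  5: safe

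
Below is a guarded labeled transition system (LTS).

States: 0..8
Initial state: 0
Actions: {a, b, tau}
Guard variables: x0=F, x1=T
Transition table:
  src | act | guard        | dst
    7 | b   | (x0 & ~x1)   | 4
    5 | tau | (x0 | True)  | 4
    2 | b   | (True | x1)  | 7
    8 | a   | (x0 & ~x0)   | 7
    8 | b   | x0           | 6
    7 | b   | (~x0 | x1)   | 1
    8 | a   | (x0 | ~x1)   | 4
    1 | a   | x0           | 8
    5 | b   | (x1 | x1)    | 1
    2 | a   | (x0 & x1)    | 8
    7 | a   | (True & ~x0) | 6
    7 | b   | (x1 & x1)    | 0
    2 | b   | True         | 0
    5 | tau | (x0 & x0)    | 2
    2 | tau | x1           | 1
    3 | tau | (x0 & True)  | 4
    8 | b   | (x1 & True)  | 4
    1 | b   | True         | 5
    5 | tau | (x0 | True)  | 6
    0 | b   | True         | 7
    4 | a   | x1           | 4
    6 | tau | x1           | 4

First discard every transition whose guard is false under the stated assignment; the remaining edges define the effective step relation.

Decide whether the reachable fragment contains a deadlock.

Answer: DEADLOCK-FREE

Trace:
Reach set: {0,1,4,5,6,7}
  0: b→7  [1 out]
  1: b→5  [1 out]
  4: a→4  [1 out]
  5: b→1  tau→4  tau→6  [3 out]
  6: tau→4  [1 out]
  7: a→6  b→0  b→1  [3 out]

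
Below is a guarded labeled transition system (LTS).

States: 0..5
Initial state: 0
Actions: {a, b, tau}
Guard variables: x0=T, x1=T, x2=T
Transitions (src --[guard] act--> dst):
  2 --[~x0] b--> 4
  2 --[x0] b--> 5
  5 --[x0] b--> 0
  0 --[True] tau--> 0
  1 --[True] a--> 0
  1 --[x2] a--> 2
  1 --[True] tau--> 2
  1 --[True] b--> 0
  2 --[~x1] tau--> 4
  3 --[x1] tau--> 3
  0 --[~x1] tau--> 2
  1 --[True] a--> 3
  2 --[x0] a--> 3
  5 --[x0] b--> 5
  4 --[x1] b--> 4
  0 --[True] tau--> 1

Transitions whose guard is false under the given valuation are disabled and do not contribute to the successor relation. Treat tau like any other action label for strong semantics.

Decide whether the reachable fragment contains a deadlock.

Answer: DEADLOCK-FREE

Trace:
R = {0,1,2,3,5}
  0: tau→0  tau→1  [deg 2]
  1: a→0  a→2  a→3  b→0  tau→2  [deg 5]
  2: a→3  b→5  [deg 2]
  3: tau→3  [deg 1]
  5: b→0  b→5  [deg 2]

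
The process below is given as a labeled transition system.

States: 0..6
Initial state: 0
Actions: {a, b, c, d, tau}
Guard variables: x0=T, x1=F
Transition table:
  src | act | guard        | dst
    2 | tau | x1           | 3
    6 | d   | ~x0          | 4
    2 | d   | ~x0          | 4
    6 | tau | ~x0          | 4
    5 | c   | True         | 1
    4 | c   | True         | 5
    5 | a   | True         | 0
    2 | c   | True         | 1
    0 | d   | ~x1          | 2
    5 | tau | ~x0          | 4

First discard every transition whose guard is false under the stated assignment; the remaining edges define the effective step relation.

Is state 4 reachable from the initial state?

5 transition(s) survive guard evaluation.
Layer 0: {0}
Layer 1: {2}  now seen {0,2}
Layer 2: {1}  now seen {0,1,2}
Reach set: {0,1,2}

Answer: UNREACHABLE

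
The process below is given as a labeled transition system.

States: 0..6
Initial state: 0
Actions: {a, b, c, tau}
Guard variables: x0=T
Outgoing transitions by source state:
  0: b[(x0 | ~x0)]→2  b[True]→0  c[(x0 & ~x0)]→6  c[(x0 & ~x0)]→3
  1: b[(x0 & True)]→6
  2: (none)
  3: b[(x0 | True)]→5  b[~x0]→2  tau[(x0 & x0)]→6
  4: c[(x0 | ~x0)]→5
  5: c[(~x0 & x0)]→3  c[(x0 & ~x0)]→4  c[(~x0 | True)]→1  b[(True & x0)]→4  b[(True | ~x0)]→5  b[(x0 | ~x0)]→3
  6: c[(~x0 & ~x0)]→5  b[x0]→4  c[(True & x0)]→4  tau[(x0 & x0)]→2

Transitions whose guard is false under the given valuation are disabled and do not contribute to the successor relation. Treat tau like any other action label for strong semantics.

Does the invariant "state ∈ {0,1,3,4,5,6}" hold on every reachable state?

Inv-set: {0,1,3,4,5,6}
Reach set: {0,2}
  0: ok
  2: ✗ unsafe
witness against invariant: b → 2

Answer: INVARIANT VIOLATED at state 2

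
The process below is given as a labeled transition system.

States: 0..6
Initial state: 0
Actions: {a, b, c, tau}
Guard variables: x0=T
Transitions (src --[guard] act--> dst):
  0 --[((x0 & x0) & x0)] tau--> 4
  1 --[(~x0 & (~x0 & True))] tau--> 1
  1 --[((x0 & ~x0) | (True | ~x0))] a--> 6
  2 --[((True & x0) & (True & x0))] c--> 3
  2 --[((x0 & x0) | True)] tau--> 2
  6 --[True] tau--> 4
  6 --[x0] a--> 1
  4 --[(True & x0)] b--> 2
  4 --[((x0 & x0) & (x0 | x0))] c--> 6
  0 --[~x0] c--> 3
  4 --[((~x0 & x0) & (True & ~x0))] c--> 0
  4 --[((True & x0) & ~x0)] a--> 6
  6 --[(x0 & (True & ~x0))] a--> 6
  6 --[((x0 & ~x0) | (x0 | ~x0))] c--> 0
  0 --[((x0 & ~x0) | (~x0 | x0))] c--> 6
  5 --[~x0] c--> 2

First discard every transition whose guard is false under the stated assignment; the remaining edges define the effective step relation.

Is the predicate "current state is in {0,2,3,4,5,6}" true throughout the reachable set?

Answer: INVARIANT VIOLATED at state 1

Working:
Inv-set: {0,2,3,4,5,6}
R = {0,1,2,3,4,6}
  0: safe
  1: outside
  2: safe
  3: safe
  4: safe
  6: safe
counterexample path to 1: c·a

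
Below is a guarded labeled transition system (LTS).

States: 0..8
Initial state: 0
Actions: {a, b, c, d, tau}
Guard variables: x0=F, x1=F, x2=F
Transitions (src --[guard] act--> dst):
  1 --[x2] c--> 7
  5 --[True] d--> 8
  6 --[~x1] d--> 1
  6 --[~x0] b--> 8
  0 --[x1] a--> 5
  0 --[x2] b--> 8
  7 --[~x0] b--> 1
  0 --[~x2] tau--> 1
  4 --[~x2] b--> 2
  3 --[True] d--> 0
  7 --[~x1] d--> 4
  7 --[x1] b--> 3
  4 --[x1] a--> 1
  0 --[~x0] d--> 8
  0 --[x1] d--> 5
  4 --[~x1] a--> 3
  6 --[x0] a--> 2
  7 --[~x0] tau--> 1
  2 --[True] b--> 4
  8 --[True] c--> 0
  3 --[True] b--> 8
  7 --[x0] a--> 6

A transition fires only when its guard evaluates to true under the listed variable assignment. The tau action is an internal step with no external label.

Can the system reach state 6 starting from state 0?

14 transition(s) survive guard evaluation.
depth 0: {0}
depth 1: {1,8}  cumulative {0,1,8}
Reach set: {0,1,8}

Answer: UNREACHABLE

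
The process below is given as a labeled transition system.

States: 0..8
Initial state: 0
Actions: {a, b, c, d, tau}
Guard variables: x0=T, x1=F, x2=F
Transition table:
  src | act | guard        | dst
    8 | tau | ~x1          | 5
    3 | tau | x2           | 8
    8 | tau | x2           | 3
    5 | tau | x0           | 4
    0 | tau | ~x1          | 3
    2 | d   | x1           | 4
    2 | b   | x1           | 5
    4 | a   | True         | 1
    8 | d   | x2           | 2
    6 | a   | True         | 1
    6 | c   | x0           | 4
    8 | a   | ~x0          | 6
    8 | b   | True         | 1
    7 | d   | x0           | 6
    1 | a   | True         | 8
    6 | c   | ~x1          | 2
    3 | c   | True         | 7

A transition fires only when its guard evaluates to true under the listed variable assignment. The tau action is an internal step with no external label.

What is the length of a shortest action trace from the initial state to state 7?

Answer: 2

Analysis:
Breadth-first toward 7:
  L0 = {0}
  L1 = {3}
  L2 = {7}
depth(7)=2, e.g. tau·c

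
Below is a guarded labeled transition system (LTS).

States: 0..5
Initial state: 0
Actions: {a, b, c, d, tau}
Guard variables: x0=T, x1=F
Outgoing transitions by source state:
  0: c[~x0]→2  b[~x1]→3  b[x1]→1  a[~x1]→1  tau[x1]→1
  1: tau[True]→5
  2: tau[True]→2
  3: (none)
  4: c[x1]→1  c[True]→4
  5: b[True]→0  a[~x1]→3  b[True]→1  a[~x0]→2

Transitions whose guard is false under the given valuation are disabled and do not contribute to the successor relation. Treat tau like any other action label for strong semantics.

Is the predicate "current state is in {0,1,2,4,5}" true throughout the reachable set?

Inv-set: {0,1,2,4,5}
Reachable = {0,1,3,5}
  0: safe
  1: safe
  3: outside
  5: safe
witness against invariant: b → 3

Answer: INVARIANT VIOLATED at state 3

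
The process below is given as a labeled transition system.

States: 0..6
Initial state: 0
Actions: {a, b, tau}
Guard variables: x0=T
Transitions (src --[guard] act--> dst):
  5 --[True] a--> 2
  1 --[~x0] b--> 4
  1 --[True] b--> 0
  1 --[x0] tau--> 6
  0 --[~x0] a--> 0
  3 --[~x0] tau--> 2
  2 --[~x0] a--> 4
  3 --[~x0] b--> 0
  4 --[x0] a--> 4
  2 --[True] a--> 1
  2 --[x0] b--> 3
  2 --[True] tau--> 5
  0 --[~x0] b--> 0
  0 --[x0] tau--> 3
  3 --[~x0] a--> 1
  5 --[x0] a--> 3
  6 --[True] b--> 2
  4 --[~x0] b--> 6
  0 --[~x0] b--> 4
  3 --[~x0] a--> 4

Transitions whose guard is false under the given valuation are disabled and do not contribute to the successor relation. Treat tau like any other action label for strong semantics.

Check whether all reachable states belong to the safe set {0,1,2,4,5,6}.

Answer: INVARIANT VIOLATED at state 3

Working:
Inv-set: {0,1,2,4,5,6}
R = {0,3}
  0: safe
  3: ✗ unsafe
reach 3 via tau — violates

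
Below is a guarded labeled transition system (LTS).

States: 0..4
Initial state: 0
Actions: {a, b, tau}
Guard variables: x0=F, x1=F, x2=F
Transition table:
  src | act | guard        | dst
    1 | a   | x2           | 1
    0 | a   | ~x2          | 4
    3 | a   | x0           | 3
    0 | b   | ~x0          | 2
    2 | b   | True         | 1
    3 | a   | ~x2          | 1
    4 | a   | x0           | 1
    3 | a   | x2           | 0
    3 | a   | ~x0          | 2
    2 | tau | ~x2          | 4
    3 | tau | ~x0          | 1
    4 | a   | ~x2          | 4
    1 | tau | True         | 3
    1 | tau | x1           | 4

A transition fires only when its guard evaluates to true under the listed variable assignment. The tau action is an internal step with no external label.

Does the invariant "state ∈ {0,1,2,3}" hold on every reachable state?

Answer: INVARIANT VIOLATED at state 4

Trace:
Inv-set: {0,1,2,3}
Reach set: {0,1,2,3,4}
  0: ok
  1: ok
  2: ok
  3: ok
  4: VIOLATES
reach 4 via a — violates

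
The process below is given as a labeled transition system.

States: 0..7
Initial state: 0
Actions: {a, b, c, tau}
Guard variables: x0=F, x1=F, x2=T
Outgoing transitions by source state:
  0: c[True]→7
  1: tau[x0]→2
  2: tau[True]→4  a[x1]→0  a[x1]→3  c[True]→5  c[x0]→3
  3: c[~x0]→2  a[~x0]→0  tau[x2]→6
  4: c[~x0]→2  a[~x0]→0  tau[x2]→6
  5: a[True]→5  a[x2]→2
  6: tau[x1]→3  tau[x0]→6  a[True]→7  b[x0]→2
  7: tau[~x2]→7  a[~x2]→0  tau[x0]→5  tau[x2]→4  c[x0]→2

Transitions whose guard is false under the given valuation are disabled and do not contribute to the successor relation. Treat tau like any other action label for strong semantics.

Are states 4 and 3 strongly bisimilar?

Compute ~ classes (split until stable):
  round 0: {{0,1,2,3,4,5,6,7}}
  round 1: {{0},{1},{2},{3,4},{5,6},{7}}
  round 2: {{0},{1},{2},{3,4},{5},{6},{7}}
Fixed point at round 3; 7 class(es).
[4]={3,4}  [3]={3,4}

Answer: BISIMILAR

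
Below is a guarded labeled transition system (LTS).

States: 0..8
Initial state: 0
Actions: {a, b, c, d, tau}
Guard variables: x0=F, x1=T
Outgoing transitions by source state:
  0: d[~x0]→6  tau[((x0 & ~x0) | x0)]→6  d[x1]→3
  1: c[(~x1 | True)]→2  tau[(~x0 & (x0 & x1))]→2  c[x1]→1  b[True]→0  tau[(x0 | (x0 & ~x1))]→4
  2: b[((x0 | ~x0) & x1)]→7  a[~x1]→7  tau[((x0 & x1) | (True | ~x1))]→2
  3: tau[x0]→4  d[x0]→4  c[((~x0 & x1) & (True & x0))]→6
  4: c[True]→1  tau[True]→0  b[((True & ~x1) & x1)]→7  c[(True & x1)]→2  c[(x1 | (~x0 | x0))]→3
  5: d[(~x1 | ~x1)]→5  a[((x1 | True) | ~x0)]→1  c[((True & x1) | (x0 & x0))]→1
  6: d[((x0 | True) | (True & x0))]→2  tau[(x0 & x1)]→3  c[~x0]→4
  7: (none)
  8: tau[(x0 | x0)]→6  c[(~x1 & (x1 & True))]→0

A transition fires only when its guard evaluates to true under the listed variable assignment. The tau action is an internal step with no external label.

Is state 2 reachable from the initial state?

15 transition(s) survive guard evaluation.
Layer 0: {0}
Layer 1: {3,6}  cumulative {0,3,6}
Layer 2: {2,4}  cumulative {0,2,3,4,6}
Layer 3: {1,7}  cumulative {0,1,2,3,4,6,7}
Reach set: {0,1,2,3,4,6,7}
Path to 2: d·d

Answer: REACHABLE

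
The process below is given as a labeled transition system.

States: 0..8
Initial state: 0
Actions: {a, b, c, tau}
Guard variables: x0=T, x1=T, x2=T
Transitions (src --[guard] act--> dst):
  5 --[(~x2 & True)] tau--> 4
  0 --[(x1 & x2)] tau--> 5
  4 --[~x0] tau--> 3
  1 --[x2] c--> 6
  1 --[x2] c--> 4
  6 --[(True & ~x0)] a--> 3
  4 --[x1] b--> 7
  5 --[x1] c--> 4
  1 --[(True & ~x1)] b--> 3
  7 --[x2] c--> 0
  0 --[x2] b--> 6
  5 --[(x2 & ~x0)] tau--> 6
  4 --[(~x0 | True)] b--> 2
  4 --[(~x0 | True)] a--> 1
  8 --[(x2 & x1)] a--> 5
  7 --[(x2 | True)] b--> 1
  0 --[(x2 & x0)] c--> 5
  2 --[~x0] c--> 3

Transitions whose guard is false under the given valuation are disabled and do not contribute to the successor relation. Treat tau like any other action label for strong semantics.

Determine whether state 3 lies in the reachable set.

Guard filter leaves 12 enabled edge(s).
L0 = {0}
L1 = {5,6}  cumulative {0,5,6}
L2 = {4}  cumulative {0,4,5,6}
L3 = {1,2,7}  cumulative {0,1,2,4,5,6,7}
Reach set: {0,1,2,4,5,6,7}

Answer: UNREACHABLE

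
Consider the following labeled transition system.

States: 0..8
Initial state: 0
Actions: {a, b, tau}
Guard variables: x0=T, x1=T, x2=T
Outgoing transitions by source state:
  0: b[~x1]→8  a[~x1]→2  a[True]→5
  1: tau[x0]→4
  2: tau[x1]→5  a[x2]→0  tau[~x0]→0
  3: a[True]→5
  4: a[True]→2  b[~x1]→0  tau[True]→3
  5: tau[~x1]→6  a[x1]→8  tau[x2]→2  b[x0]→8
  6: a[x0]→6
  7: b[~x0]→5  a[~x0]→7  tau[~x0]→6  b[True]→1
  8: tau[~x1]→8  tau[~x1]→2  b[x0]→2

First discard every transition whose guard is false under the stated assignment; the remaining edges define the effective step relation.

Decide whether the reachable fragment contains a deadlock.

Reach set: {0,2,5,8}
  0: a→5  [1 exit(s)]
  2: a→0  tau→5  [2 exit(s)]
  5: a→8  b→8  tau→2  [3 exit(s)]
  8: b→2  [1 exit(s)]

Answer: DEADLOCK-FREE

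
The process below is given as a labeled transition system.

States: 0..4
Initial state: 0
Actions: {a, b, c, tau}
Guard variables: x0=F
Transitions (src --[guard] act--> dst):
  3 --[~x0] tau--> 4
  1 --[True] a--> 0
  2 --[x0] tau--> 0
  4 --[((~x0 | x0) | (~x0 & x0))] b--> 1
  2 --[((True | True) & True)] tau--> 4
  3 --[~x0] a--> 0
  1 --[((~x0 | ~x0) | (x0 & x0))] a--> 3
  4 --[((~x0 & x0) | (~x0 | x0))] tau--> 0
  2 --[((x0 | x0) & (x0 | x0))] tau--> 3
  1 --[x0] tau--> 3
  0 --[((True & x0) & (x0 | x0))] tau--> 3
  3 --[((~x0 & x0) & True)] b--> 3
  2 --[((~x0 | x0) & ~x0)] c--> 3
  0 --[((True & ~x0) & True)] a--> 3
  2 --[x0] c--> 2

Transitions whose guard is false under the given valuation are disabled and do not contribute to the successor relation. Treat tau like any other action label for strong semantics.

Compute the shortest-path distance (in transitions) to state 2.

Answer: UNREACHABLE

Analysis:
Layered search for 2:
  L0 = {0}
  L1 = {3}
  L2 = {4}
  L3 = {1}
2 never appears.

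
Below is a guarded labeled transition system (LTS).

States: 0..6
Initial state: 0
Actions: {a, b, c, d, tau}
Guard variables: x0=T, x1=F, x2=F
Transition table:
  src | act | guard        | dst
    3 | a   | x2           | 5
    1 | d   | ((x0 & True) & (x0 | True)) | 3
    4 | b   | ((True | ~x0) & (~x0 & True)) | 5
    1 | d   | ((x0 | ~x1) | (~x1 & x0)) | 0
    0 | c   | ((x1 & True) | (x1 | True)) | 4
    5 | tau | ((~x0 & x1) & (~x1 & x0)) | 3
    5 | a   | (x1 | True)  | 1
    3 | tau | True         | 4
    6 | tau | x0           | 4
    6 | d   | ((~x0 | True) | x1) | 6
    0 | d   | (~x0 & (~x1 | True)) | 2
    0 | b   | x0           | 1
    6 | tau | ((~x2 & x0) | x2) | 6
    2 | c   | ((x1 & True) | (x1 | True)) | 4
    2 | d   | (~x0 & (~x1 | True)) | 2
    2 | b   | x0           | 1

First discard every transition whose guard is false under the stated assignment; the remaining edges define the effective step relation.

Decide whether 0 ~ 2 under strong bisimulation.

Bisimulation quotient by refinement:
  P[0] = {{0,1,2,3,4,5,6}}
  P[1] = {{0,2},{1},{3},{4},{5},{6}}
6 equivalence class(es) (converged in 2)
[0]={0,2}  [2]={0,2}

Answer: BISIMILAR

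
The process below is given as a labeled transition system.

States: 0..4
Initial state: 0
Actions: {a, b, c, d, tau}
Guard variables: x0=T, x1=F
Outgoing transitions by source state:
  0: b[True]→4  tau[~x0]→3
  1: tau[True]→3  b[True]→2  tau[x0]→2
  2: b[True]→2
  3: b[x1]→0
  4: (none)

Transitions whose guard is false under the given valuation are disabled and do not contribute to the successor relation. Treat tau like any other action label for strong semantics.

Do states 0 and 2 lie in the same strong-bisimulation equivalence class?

Answer: NOT BISIMILAR

Working:
Refine partition for ~:
  π0 = {{0,1,2,3,4}}
  π1 = {{0,2},{1},{3,4}}
  π2 = {{0},{1},{2},{3,4}}
4 equivalence class(es) (converged in 3)
class of 0: {0}; class of 2: {2}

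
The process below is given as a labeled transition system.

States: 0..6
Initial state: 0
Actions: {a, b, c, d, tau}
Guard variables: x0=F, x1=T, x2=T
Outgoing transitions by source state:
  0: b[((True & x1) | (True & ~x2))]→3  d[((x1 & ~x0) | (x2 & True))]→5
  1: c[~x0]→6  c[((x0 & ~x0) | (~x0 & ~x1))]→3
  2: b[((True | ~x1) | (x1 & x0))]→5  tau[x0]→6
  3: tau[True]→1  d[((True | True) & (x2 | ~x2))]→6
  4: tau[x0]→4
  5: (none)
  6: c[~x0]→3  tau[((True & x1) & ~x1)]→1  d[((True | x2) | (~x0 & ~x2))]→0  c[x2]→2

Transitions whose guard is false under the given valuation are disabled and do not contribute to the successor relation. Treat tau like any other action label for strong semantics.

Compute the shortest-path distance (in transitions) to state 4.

Answer: UNREACHABLE

Trace:
Breadth-first toward 4:
  L0 = {0}
  L1 = {3,5}
  L2 = {1,6}
  L3 = {2}
4 never appears.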